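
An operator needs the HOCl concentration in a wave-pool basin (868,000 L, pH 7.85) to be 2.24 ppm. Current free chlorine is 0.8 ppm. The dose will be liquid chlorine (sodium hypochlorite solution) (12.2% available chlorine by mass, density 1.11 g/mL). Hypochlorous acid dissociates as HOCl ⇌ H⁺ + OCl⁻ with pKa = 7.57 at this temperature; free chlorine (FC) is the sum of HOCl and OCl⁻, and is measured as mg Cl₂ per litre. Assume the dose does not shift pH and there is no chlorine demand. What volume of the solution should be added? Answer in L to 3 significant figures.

[OCl⁻]/[HOCl] = 10^(pH − pKa) = 10^(7.85 − 7.57) = 1.905; fraction as HOCl = 1/(1 + 1.905) = 0.3442.
Free chlorine required for 2.24 ppm HOCl: 2.24 / 0.3442 = 6.508 ppm.
FC to add: 6.508 − 0.8 = 5.708 mg/L as Cl₂.
Cl₂ equivalent: 5.708 mg/L × 868,000 L = 4955 g.
Product at 12.2% available Cl: 4955 / 0.122 = 40,610 g.
Volume: 40,610 g ÷ 1.11 g/mL = 36,590 mL.

36.6 L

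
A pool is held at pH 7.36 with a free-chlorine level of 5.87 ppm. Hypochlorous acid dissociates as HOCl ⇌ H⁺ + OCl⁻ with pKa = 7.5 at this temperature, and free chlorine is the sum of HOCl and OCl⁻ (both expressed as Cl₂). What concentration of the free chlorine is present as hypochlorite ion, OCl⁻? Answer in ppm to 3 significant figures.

[OCl⁻]/[HOCl] = 10^(pH − pKa) = 10^(7.36 − 7.5) = 10^-0.14 = 0.7244.
Fraction as HOCl = 1 / (1 + 0.7244) = 0.5799.
OCl⁻ = (1 − 0.5799) × 5.87 ppm = 2.466 ppm.

2.47 ppm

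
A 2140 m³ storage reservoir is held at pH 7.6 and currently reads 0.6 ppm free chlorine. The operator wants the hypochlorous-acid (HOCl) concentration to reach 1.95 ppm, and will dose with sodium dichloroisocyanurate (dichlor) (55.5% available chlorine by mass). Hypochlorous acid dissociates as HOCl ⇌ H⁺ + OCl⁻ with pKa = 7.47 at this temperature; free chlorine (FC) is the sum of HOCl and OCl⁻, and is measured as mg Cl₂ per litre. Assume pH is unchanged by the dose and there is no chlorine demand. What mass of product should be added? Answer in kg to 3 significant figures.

Volume: 2140 m³ = 2,140,000 L.
[OCl⁻]/[HOCl] = 10^(pH − pKa) = 10^(7.6 − 7.47) = 1.349; fraction as HOCl = 1/(1 + 1.349) = 0.4257.
Free chlorine required for 1.95 ppm HOCl: 1.95 / 0.4257 = 4.58 ppm.
FC to add: 4.58 − 0.6 = 3.98 mg/L as Cl₂.
Cl₂ equivalent: 3.98 mg/L × 2,140,000 L = 8518 g.
Product at 55.5% available Cl: 8518 / 0.555 = 15,350 g.

15.3 kg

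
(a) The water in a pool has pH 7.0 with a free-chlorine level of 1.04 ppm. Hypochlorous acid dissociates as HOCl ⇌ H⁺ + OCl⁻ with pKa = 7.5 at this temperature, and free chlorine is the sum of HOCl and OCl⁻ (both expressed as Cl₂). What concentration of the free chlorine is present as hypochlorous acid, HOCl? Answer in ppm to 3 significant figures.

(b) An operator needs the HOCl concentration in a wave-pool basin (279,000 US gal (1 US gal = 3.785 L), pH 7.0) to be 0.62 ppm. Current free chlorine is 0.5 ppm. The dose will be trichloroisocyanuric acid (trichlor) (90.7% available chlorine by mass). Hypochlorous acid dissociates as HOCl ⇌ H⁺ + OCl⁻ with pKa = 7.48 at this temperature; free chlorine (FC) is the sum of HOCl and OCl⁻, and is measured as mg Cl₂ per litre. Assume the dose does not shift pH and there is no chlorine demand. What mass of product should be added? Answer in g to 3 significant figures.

(a) 0.790 ppm; (b) 379 g

(a) [OCl⁻]/[HOCl] = 10^(pH − pKa) = 10^(7.0 − 7.5) = 10^-0.50 = 0.3162.
(a) Fraction as HOCl = 1 / (1 + 0.3162) = 0.7597.
(a) HOCl = 0.7597 × 1.04 ppm = 0.7901 ppm.

(b) Volume: 279,000 US gal × 3.785 L/gal = 1,056,015 L.
(b) [OCl⁻]/[HOCl] = 10^(pH − pKa) = 10^(7.0 − 7.48) = 0.3311; fraction as HOCl = 1/(1 + 0.3311) = 0.7512.
(b) Free chlorine required for 0.62 ppm HOCl: 0.62 / 0.7512 = 0.8253 ppm.
(b) FC to add: 0.8253 − 0.5 = 0.3253 mg/L as Cl₂.
(b) Cl₂ equivalent: 0.3253 mg/L × 1,056,015 L = 343.5 g.
(b) Product at 90.7% available Cl: 343.5 / 0.907 = 378.7 g.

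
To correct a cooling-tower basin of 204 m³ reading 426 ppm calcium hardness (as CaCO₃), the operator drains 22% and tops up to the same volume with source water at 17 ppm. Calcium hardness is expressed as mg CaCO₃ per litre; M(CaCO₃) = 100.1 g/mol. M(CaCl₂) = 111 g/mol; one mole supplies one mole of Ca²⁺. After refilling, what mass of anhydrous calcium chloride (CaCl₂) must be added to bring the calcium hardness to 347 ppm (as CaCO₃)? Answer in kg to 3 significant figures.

2.48 kg

Volume: 204 m³ = 204,000 L.
After draining 22% and refilling: 426 × 0.78 + 17 × 0.22 = 336.02 ppm.
Deficit to target: 347 − 336.02 = 10.98 mg/L.
As CaCO₃: 10.98 mg/L × 204,000 L = 2240 g; ÷ 100.1 = 22.38 mol Ca²⁺.
Mass: 22.38 × 111 = 2484 g.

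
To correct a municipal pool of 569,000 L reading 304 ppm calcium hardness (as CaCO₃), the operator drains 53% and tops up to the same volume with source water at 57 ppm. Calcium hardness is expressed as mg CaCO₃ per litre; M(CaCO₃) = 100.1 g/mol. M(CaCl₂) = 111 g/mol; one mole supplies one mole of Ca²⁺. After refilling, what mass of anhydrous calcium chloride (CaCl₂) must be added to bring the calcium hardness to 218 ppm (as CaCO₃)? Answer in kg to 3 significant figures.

28.3 kg

After draining 53% and refilling: 304 × 0.47 + 57 × 0.53 = 173.09 ppm.
Deficit to target: 218 − 173.09 = 44.91 mg/L.
As CaCO₃: 44.91 mg/L × 569,000 L = 25,550 g; ÷ 100.1 = 255.3 mol Ca²⁺.
Mass: 255.3 × 111 = 28,340 g.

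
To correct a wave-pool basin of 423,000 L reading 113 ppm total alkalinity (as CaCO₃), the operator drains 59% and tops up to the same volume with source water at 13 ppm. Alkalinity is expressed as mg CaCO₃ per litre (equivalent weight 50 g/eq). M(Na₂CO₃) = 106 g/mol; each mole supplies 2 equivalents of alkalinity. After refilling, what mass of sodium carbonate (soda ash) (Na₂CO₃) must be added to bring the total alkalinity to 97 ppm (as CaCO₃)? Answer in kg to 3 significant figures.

After draining 59% and refilling: 113 × 0.41 + 13 × 0.59 = 54 ppm.
Deficit to target: 97 − 54 = 43 mg/L.
As CaCO₃: 43 mg/L × 423,000 L = 18,190 g; ÷ 50 g/eq ÷ 2 = 181.9 mol Na₂CO₃.
Mass: 181.9 × 106 = 19,280 g.

19.3 kg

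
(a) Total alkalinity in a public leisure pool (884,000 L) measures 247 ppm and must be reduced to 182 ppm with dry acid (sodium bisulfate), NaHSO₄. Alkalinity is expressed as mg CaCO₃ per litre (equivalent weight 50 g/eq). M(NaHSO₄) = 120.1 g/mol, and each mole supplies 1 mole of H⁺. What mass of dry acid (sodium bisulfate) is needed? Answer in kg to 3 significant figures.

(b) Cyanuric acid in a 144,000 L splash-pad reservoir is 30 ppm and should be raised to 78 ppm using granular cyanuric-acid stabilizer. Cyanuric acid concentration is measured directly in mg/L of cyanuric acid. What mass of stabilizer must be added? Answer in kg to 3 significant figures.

(a) 138 kg; (b) 6.91 kg

(a) Alkalinity to neutralize: (247 − 182) = 65 mg/L as CaCO₃ × 884,000 L = 57,460 g as CaCO₃.
(a) Equivalents of H⁺ required: 57,460 ÷ 50 g/eq = 1149 eq = 1149 mol NaHSO₄.
(a) Mass of NaHSO₄: 1149 × 120.1 = 138,000 g.

(b) CYA to add: (78 − 30) = 48 mg/L × 144,000 L = 6912 g cyanuric acid.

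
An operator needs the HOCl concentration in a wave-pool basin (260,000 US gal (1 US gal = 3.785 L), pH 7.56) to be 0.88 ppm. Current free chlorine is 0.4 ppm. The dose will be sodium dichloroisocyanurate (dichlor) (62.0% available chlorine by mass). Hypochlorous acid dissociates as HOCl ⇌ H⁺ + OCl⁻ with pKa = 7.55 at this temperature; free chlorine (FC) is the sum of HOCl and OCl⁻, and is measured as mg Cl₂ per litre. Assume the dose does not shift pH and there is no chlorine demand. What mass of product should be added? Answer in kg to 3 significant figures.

Volume: 260,000 US gal × 3.785 L/gal = 984,100 L.
[OCl⁻]/[HOCl] = 10^(pH − pKa) = 10^(7.56 − 7.55) = 1.023; fraction as HOCl = 1/(1 + 1.023) = 0.4942.
Free chlorine required for 0.88 ppm HOCl: 0.88 / 0.4942 = 1.78 ppm.
FC to add: 1.78 − 0.4 = 1.38 mg/L as Cl₂.
Cl₂ equivalent: 1.38 mg/L × 984,100 L = 1359 g.
Product at 62.0% available Cl: 1359 / 0.62 = 2191 g.

2.19 kg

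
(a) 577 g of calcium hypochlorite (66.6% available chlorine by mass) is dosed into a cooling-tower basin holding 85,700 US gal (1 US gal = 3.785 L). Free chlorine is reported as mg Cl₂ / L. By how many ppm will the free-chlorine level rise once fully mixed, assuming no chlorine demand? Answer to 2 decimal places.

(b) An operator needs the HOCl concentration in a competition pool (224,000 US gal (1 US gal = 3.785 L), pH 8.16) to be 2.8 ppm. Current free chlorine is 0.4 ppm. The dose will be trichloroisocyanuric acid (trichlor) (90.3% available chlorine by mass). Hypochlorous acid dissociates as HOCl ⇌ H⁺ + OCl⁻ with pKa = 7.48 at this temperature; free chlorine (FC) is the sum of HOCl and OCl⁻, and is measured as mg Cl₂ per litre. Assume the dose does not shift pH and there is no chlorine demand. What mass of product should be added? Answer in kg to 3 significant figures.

(a) 1.18 ppm; (b) 14.8 kg

(a) Volume: 85,700 US gal × 3.785 L/gal = 324,374 L.
(a) Available chlorine delivered: 577 g × 0.666 = 384.3 g as Cl₂.
(a) Concentration rise: 384.3 g / 324,374 L = 1.185 mg/L = 1.18 ppm.

(b) Volume: 224,000 US gal × 3.785 L/gal = 847,840 L.
(b) [OCl⁻]/[HOCl] = 10^(pH − pKa) = 10^(8.16 − 7.48) = 4.786; fraction as HOCl = 1/(1 + 4.786) = 0.1728.
(b) Free chlorine required for 2.8 ppm HOCl: 2.8 / 0.1728 = 16.2 ppm.
(b) FC to add: 16.2 − 0.4 = 15.8 mg/L as Cl₂.
(b) Cl₂ equivalent: 15.8 mg/L × 847,840 L = 13,400 g.
(b) Product at 90.3% available Cl: 13,400 / 0.903 = 14,840 g.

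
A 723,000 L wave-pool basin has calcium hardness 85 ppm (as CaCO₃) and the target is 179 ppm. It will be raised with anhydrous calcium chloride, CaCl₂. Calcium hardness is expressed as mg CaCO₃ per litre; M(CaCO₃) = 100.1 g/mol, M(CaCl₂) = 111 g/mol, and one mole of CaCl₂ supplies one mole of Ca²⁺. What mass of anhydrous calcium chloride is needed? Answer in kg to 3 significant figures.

75.4 kg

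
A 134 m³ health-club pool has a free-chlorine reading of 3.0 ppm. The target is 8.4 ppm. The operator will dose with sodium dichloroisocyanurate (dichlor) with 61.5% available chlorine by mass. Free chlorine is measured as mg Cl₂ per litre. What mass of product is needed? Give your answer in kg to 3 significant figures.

1.18 kg

Volume: 134 m³ = 134,000 L.
Chlorine deficit: 8.4 − 3.0 = 5.4 ppm = 5.4 mg/L as Cl₂.
Cl₂ equivalent needed: 5.4 mg/L × 134,000 L = 723,600 mg = 723.6 g.
Product at 61.5% available chlorine: 723.6 / 0.615 = 1177 g.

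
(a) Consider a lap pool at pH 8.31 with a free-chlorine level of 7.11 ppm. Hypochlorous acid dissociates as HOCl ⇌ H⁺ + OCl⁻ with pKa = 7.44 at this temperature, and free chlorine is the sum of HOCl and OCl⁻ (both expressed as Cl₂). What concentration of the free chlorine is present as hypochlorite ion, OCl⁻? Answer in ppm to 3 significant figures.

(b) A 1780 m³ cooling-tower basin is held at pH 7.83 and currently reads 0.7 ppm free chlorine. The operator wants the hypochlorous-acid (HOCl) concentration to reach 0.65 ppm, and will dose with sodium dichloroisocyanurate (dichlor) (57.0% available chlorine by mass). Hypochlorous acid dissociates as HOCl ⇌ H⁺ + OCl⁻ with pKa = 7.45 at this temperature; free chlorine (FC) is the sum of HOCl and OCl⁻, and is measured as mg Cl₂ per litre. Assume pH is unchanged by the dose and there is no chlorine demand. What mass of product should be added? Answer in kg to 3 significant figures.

(a) [OCl⁻]/[HOCl] = 10^(pH − pKa) = 10^(8.31 − 7.44) = 10^0.87 = 7.413.
(a) Fraction as HOCl = 1 / (1 + 7.413) = 0.1189.
(a) OCl⁻ = (1 − 0.1189) × 7.11 ppm = 6.265 ppm.

(b) Volume: 1780 m³ = 1,780,000 L.
(b) [OCl⁻]/[HOCl] = 10^(pH − pKa) = 10^(7.83 − 7.45) = 2.399; fraction as HOCl = 1/(1 + 2.399) = 0.2942.
(b) Free chlorine required for 0.65 ppm HOCl: 0.65 / 0.2942 = 2.209 ppm.
(b) FC to add: 2.209 − 0.7 = 1.509 mg/L as Cl₂.
(b) Cl₂ equivalent: 1.509 mg/L × 1,780,000 L = 2686 g.
(b) Product at 57.0% available Cl: 2686 / 0.57 = 4713 g.

(a) 6.26 ppm; (b) 4.71 kg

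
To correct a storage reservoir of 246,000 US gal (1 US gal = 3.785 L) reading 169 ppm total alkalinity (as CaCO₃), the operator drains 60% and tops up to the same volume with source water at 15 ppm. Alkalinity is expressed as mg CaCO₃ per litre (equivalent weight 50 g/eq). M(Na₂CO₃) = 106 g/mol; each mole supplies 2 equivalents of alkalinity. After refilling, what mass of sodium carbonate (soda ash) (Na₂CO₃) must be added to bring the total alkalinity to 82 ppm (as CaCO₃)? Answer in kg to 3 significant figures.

Volume: 246,000 US gal × 3.785 L/gal = 931,110 L.
After draining 60% and refilling: 169 × 0.40 + 15 × 0.60 = 76.6 ppm.
Deficit to target: 82 − 76.6 = 5.4 mg/L.
As CaCO₃: 5.4 mg/L × 931,110 L = 5028 g; ÷ 50 g/eq ÷ 2 = 50.28 mol Na₂CO₃.
Mass: 50.28 × 106 = 5330 g.

5.33 kg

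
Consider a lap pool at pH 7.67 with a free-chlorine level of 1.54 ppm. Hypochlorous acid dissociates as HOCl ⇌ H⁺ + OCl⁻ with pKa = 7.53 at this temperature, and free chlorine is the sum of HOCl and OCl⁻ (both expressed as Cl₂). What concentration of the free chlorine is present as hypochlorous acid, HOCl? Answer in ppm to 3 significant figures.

0.647 ppm

[OCl⁻]/[HOCl] = 10^(pH − pKa) = 10^(7.67 − 7.53) = 10^0.14 = 1.38.
Fraction as HOCl = 1 / (1 + 1.38) = 0.4201.
HOCl = 0.4201 × 1.54 ppm = 0.647 ppm.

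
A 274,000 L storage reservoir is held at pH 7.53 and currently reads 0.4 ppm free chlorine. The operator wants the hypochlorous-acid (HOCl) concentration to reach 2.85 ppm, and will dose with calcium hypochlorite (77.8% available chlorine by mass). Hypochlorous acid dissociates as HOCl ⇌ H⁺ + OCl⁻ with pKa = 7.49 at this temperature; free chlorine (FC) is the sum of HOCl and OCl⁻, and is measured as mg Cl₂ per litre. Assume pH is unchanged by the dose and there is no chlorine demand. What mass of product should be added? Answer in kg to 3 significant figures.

[OCl⁻]/[HOCl] = 10^(pH − pKa) = 10^(7.53 − 7.49) = 1.096; fraction as HOCl = 1/(1 + 1.096) = 0.477.
Free chlorine required for 2.85 ppm HOCl: 2.85 / 0.477 = 5.975 ppm.
FC to add: 5.975 − 0.4 = 5.575 mg/L as Cl₂.
Cl₂ equivalent: 5.575 mg/L × 274,000 L = 1528 g.
Product at 77.8% available Cl: 1528 / 0.778 = 1963 g.

1.96 kg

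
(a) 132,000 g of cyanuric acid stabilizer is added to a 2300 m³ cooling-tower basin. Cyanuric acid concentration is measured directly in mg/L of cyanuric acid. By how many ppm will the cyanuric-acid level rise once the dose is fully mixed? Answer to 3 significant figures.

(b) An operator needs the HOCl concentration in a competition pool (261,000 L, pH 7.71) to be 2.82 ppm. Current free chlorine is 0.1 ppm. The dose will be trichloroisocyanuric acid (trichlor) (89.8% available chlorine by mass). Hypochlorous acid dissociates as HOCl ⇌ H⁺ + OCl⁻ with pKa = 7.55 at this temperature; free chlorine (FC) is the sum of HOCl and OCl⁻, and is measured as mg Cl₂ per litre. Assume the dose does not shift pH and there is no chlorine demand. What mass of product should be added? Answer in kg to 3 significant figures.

(a) 57.4 ppm; (b) 1.98 kg

(a) Volume: 2300 m³ = 2,300,000 L.
(a) Rise: 132,000 g / 2,300,000 L × 1000 = 57.39 mg/L.

(b) [OCl⁻]/[HOCl] = 10^(pH − pKa) = 10^(7.71 − 7.55) = 1.445; fraction as HOCl = 1/(1 + 1.445) = 0.4089.
(b) Free chlorine required for 2.82 ppm HOCl: 2.82 / 0.4089 = 6.896 ppm.
(b) FC to add: 6.896 − 0.1 = 6.796 mg/L as Cl₂.
(b) Cl₂ equivalent: 6.796 mg/L × 261,000 L = 1774 g.
(b) Product at 89.8% available Cl: 1774 / 0.898 = 1975 g.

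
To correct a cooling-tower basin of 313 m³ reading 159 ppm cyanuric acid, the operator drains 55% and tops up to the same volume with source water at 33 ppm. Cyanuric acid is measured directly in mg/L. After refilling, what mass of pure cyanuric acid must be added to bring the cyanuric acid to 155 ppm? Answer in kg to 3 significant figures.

Volume: 313 m³ = 313,000 L.
After draining 55% and refilling: 159 × 0.45 + 33 × 0.55 = 89.7 ppm.
Deficit to target: 155 − 89.7 = 65.3 mg/L.
Mass: 65.3 mg/L × 313,000 L = 20,440 g cyanuric acid.

20.4 kg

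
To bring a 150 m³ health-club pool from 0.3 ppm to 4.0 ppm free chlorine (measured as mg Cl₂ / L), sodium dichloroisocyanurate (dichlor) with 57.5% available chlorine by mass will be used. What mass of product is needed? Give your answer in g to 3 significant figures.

965 g

Volume: 150 m³ = 150,000 L.
Chlorine deficit: 4.0 − 0.3 = 3.7 ppm = 3.7 mg/L as Cl₂.
Cl₂ equivalent needed: 3.7 mg/L × 150,000 L = 555,000 mg = 555 g.
Product at 57.5% available chlorine: 555 / 0.575 = 965.2 g.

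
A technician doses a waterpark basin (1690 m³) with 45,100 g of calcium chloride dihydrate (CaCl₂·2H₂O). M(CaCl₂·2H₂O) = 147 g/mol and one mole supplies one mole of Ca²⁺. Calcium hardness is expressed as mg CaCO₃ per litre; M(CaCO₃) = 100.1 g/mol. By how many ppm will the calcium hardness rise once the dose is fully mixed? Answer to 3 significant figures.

18.2 ppm

Volume: 1690 m³ = 1,690,000 L.
Moles of Ca²⁺: 45,100 g ÷ 147 g/mol = 306.8 mol.
As CaCO₃: 306.8 mol × 100.1 g/mol = 30,710 g.
Rise: 30,710 g / 1,690,000 L × 1000 = 18.17 mg/L.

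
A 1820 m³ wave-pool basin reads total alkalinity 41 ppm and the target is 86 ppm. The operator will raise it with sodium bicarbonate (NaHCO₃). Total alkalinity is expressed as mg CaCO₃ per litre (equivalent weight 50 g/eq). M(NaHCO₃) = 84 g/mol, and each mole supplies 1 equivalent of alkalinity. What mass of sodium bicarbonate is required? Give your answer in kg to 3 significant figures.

138 kg

Volume: 1820 m³ = 1,820,000 L.
Alkalinity to add: (86 − 41) = 45 mg/L as CaCO₃ × 1,820,000 L = 81,900 g as CaCO₃.
Equivalents: 81,900 g ÷ 50 g/eq = 1638 eq.
NaHCO₃ supplies 1 eq per mole → 1638 mol.
Mass: 1638 mol × 84 g/mol = 137,600 g.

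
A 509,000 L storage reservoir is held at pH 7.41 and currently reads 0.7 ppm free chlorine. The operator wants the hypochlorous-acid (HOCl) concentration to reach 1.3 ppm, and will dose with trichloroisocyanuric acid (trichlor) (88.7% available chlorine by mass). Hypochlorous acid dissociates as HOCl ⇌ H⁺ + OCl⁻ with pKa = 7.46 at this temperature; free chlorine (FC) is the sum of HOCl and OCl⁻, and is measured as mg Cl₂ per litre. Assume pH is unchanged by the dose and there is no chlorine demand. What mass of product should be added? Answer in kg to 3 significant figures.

1.01 kg

[OCl⁻]/[HOCl] = 10^(pH − pKa) = 10^(7.41 − 7.46) = 0.8913; fraction as HOCl = 1/(1 + 0.8913) = 0.5288.
Free chlorine required for 1.3 ppm HOCl: 1.3 / 0.5288 = 2.459 ppm.
FC to add: 2.459 − 0.7 = 1.759 mg/L as Cl₂.
Cl₂ equivalent: 1.759 mg/L × 509,000 L = 895.1 g.
Product at 88.7% available Cl: 895.1 / 0.887 = 1009 g.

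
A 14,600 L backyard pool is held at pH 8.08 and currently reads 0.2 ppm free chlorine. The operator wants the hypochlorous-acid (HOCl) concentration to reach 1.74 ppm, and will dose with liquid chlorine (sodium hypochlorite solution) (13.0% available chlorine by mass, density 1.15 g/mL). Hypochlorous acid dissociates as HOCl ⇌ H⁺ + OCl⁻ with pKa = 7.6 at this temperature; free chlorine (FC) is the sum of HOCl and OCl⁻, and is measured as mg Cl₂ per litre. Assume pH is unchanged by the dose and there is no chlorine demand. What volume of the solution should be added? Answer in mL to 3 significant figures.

664 mL

[OCl⁻]/[HOCl] = 10^(pH − pKa) = 10^(8.08 − 7.6) = 3.02; fraction as HOCl = 1/(1 + 3.02) = 0.2488.
Free chlorine required for 1.74 ppm HOCl: 1.74 / 0.2488 = 6.995 ppm.
FC to add: 6.995 − 0.2 = 6.795 mg/L as Cl₂.
Cl₂ equivalent: 6.795 mg/L × 14,600 L = 99.2 g.
Product at 13.0% available Cl: 99.2 / 0.13 = 763.1 g.
Volume: 763.1 g ÷ 1.15 g/mL = 663.6 mL.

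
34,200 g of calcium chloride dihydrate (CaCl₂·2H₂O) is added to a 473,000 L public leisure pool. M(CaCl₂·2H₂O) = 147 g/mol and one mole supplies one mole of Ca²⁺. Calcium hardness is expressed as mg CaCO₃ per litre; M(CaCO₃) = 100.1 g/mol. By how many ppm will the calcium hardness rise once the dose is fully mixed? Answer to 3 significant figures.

49.2 ppm

Moles of Ca²⁺: 34,200 g ÷ 147 g/mol = 232.7 mol.
As CaCO₃: 232.7 mol × 100.1 g/mol = 23,290 g.
Rise: 23,290 g / 473,000 L × 1000 = 49.24 mg/L.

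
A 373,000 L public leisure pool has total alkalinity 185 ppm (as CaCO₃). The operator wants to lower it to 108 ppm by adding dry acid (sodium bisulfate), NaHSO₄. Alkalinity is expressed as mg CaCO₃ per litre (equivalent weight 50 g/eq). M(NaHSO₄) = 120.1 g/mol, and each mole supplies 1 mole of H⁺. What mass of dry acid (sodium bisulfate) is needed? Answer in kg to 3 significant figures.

69.0 kg

Alkalinity to neutralize: (185 − 108) = 77 mg/L as CaCO₃ × 373,000 L = 28,720 g as CaCO₃.
Equivalents of H⁺ required: 28,720 ÷ 50 g/eq = 574.4 eq = 574.4 mol NaHSO₄.
Mass of NaHSO₄: 574.4 × 120.1 = 68,990 g.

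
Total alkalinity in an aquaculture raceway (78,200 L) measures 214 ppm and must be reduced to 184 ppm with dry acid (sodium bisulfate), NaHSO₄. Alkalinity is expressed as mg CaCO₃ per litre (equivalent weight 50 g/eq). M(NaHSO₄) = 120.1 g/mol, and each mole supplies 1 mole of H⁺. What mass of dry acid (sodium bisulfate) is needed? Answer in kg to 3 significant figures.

5.64 kg

Alkalinity to neutralize: (214 − 184) = 30 mg/L as CaCO₃ × 78,200 L = 2346 g as CaCO₃.
Equivalents of H⁺ required: 2346 ÷ 50 g/eq = 46.92 eq = 46.92 mol NaHSO₄.
Mass of NaHSO₄: 46.92 × 120.1 = 5635 g.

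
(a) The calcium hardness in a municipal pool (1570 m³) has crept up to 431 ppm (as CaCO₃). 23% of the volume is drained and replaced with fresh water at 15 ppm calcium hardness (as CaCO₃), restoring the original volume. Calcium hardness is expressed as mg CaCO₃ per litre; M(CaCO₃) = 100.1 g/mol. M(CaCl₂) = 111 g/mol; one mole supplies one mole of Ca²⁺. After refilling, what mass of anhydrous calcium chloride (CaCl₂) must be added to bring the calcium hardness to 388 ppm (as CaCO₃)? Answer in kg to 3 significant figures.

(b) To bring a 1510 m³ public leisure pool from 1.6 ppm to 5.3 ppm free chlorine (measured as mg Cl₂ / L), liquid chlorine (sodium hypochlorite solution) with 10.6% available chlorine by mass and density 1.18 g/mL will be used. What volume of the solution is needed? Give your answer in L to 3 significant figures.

(a) 91.7 kg; (b) 44.7 L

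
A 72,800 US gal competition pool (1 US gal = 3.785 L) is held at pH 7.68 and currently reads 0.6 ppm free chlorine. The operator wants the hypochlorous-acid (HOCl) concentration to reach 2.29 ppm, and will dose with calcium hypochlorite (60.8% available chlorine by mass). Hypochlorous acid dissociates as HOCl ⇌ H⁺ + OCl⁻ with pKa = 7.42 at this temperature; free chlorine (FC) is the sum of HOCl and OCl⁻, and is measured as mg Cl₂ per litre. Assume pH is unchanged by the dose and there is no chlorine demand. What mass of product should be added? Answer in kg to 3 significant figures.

2.65 kg

Volume: 72,800 US gal × 3.785 L/gal = 275,548 L.
[OCl⁻]/[HOCl] = 10^(pH − pKa) = 10^(7.68 − 7.42) = 1.82; fraction as HOCl = 1/(1 + 1.82) = 0.3546.
Free chlorine required for 2.29 ppm HOCl: 2.29 / 0.3546 = 6.457 ppm.
FC to add: 6.457 − 0.6 = 5.857 mg/L as Cl₂.
Cl₂ equivalent: 5.857 mg/L × 275,548 L = 1614 g.
Product at 60.8% available Cl: 1614 / 0.608 = 2654 g.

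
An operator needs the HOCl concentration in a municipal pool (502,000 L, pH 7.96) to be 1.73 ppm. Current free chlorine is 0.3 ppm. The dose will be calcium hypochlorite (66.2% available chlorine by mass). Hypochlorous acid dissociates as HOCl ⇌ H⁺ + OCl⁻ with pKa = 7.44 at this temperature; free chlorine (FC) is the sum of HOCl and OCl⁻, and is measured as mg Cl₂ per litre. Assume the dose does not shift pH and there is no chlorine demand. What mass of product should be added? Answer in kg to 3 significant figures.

5.43 kg

[OCl⁻]/[HOCl] = 10^(pH − pKa) = 10^(7.96 − 7.44) = 3.311; fraction as HOCl = 1/(1 + 3.311) = 0.2319.
Free chlorine required for 1.73 ppm HOCl: 1.73 / 0.2319 = 7.459 ppm.
FC to add: 7.459 − 0.3 = 7.159 mg/L as Cl₂.
Cl₂ equivalent: 7.159 mg/L × 502,000 L = 3594 g.
Product at 66.2% available Cl: 3594 / 0.662 = 5428 g.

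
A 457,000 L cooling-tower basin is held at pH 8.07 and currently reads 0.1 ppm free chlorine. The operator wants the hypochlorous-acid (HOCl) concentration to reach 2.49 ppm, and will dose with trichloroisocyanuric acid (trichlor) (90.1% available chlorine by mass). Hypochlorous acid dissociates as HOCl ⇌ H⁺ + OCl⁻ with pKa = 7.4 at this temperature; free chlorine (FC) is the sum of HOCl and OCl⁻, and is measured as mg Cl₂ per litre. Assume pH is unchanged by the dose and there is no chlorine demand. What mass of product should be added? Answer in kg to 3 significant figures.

[OCl⁻]/[HOCl] = 10^(pH − pKa) = 10^(8.07 − 7.4) = 4.677; fraction as HOCl = 1/(1 + 4.677) = 0.1761.
Free chlorine required for 2.49 ppm HOCl: 2.49 / 0.1761 = 14.14 ppm.
FC to add: 14.14 − 0.1 = 14.04 mg/L as Cl₂.
Cl₂ equivalent: 14.04 mg/L × 457,000 L = 6415 g.
Product at 90.1% available Cl: 6415 / 0.901 = 7120 g.

7.12 kg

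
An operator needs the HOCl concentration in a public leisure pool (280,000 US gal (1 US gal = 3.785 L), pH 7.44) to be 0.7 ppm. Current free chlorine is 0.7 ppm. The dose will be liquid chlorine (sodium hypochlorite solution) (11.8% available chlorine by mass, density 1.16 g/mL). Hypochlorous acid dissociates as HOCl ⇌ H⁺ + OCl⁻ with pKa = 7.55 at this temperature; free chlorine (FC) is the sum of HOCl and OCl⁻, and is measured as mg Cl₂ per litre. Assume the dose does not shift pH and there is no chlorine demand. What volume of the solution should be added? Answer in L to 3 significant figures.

4.21 L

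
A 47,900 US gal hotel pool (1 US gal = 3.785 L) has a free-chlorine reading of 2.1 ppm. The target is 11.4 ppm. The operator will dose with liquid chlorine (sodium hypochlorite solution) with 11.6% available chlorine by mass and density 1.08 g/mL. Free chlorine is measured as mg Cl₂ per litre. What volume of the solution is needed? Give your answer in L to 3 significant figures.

Volume: 47,900 US gal × 3.785 L/gal = 181,302 L.
Chlorine deficit: 11.4 − 2.1 = 9.3 ppm = 9.3 mg/L as Cl₂.
Cl₂ equivalent needed: 9.3 mg/L × 181,302 L = 1,686,000 mg = 1686 g.
Product at 11.6% available chlorine: 1686 / 0.116 = 14,540 g.
Volume at density 1.08 g/mL: 14,540 g ÷ 1.08 g/mL = 13,460 mL.

13.5 L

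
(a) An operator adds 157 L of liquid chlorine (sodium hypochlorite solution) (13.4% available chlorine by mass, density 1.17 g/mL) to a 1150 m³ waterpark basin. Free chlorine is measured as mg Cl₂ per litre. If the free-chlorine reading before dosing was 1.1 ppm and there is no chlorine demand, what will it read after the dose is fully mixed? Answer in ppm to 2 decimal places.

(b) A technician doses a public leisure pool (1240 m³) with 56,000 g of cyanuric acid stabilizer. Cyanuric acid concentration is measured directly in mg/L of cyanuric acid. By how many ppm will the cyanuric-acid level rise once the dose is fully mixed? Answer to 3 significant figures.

(a) 22.50 ppm; (b) 45.2 ppm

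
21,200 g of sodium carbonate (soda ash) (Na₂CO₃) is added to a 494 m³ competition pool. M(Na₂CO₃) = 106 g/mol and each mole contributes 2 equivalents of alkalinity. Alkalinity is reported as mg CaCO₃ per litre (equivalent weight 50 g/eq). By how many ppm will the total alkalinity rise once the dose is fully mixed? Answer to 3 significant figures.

40.5 ppm

Volume: 494 m³ = 494,000 L.
Moles of Na₂CO₃: 21,200 g ÷ 106 g/mol = 200 mol → 400 eq of alkalinity.
As CaCO₃: 400 eq × 50 g/eq = 20,000 g.
Rise: 20,000 g / 494,000 L × 1000 = 40.49 mg/L.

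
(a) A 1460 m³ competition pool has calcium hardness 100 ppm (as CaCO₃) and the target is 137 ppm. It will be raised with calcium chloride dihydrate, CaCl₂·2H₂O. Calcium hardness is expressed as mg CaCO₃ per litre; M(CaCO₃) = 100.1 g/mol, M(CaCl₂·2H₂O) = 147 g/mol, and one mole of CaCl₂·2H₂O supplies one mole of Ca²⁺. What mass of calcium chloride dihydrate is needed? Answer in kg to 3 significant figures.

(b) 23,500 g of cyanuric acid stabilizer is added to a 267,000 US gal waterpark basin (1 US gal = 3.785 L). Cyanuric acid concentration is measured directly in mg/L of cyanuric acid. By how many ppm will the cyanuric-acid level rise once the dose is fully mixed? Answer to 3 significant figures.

(a) Volume: 1460 m³ = 1,460,000 L.
(a) Hardness to add: (137 − 100) = 37 mg/L as CaCO₃ × 1,460,000 L = 54,020 g as CaCO₃.
(a) Moles of Ca²⁺ (1 mol Ca²⁺ ≡ 1 mol CaCO₃): 54,020 / 100.1 g/mol = 539.7 mol.
(a) Mass of CaCl₂·2H₂O: 539.7 × 147 = 79,330 g.

(b) Volume: 267,000 US gal × 3.785 L/gal = 1,010,595 L.
(b) Rise: 23,500 g / 1,010,595 L × 1000 = 23.25 mg/L.

(a) 79.3 kg; (b) 23.3 ppm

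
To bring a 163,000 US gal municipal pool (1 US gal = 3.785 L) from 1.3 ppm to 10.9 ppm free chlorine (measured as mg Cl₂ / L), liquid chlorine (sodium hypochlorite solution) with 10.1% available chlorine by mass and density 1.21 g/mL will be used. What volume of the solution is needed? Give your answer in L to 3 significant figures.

48.5 L

Volume: 163,000 US gal × 3.785 L/gal = 616,955 L.
Chlorine deficit: 10.9 − 1.3 = 9.6 ppm = 9.6 mg/L as Cl₂.
Cl₂ equivalent needed: 9.6 mg/L × 616,955 L = 5,923,000 mg = 5923 g.
Product at 10.1% available chlorine: 5923 / 0.101 = 58,640 g.
Volume at density 1.21 g/mL: 58,640 g ÷ 1.21 g/mL = 48,460 mL.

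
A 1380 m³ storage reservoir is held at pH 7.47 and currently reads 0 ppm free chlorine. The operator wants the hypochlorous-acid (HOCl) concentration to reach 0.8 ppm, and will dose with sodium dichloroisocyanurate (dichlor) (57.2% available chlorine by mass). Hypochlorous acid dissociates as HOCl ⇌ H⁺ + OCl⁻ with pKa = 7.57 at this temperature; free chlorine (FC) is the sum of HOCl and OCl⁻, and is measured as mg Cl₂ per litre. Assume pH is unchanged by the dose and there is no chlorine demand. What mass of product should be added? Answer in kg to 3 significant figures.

Volume: 1380 m³ = 1,380,000 L.
[OCl⁻]/[HOCl] = 10^(pH − pKa) = 10^(7.47 − 7.57) = 0.7943; fraction as HOCl = 1/(1 + 0.7943) = 0.5573.
Free chlorine required for 0.8 ppm HOCl: 0.8 / 0.5573 = 1.435 ppm.
FC to add: 1.435 − 0 = 1.435 mg/L as Cl₂.
Cl₂ equivalent: 1.435 mg/L × 1,380,000 L = 1981 g.
Product at 57.2% available Cl: 1981 / 0.572 = 3463 g.

3.46 kg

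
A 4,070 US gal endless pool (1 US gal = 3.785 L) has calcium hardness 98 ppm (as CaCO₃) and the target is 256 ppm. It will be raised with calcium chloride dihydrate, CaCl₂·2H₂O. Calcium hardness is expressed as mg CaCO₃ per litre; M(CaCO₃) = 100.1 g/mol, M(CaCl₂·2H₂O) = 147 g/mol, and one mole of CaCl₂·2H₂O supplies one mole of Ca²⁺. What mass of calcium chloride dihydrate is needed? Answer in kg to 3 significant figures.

Volume: 4,070 US gal × 3.785 L/gal = 15,405 L.
Hardness to add: (256 − 98) = 158 mg/L as CaCO₃ × 15,405 L = 2434 g as CaCO₃.
Moles of Ca²⁺ (1 mol Ca²⁺ ≡ 1 mol CaCO₃): 2434 / 100.1 g/mol = 24.32 mol.
Mass of CaCl₂·2H₂O: 24.32 × 147 = 3574 g.

3.57 kg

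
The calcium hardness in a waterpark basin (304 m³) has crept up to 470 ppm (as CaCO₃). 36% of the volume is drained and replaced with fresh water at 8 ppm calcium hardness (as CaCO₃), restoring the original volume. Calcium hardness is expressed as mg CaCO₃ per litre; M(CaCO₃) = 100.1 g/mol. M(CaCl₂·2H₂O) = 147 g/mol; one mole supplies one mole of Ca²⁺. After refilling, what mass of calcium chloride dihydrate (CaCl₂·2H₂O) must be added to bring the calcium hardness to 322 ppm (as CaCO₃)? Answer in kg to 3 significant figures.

8.18 kg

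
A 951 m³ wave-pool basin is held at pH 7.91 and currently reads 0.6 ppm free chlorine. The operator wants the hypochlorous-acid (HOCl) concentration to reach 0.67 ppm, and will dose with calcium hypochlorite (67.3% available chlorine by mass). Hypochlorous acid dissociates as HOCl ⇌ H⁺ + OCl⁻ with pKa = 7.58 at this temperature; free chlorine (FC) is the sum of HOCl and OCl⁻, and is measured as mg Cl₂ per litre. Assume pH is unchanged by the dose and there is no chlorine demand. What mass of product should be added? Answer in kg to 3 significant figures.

2.12 kg

Volume: 951 m³ = 951,000 L.
[OCl⁻]/[HOCl] = 10^(pH − pKa) = 10^(7.91 − 7.58) = 2.138; fraction as HOCl = 1/(1 + 2.138) = 0.3187.
Free chlorine required for 0.67 ppm HOCl: 0.67 / 0.3187 = 2.102 ppm.
FC to add: 2.102 − 0.6 = 1.502 mg/L as Cl₂.
Cl₂ equivalent: 1.502 mg/L × 951,000 L = 1429 g.
Product at 67.3% available Cl: 1429 / 0.673 = 2123 g.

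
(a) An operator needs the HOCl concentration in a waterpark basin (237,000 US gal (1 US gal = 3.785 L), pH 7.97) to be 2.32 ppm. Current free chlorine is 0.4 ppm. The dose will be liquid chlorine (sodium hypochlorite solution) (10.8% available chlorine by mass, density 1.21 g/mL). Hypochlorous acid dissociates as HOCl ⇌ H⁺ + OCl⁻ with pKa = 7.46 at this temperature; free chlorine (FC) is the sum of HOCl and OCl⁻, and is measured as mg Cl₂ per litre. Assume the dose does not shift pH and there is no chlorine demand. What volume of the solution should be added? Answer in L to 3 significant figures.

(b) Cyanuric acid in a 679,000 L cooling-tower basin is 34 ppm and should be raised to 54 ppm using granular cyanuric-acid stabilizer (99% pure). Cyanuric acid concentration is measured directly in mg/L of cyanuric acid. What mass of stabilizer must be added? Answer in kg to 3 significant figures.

(a) 64.7 L; (b) 13.7 kg

(a) Volume: 237,000 US gal × 3.785 L/gal = 897,045 L.
(a) [OCl⁻]/[HOCl] = 10^(pH − pKa) = 10^(7.97 − 7.46) = 3.236; fraction as HOCl = 1/(1 + 3.236) = 0.2361.
(a) Free chlorine required for 2.32 ppm HOCl: 2.32 / 0.2361 = 9.827 ppm.
(a) FC to add: 9.827 − 0.4 = 9.427 mg/L as Cl₂.
(a) Cl₂ equivalent: 9.427 mg/L × 897,045 L = 8457 g.
(a) Product at 10.8% available Cl: 8457 / 0.108 = 78,300 g.
(a) Volume: 78,300 g ÷ 1.21 g/mL = 64,710 mL.

(b) CYA to add: (54 − 34) = 20 mg/L × 679,000 L = 13,580 g cyanuric acid.
(b) At 99% purity: 13,580 / 0.99 = 13,720 g product.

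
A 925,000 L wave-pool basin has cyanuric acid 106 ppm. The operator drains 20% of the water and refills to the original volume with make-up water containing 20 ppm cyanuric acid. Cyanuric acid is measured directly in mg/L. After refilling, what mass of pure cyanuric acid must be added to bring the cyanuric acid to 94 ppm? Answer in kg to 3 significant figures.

4.81 kg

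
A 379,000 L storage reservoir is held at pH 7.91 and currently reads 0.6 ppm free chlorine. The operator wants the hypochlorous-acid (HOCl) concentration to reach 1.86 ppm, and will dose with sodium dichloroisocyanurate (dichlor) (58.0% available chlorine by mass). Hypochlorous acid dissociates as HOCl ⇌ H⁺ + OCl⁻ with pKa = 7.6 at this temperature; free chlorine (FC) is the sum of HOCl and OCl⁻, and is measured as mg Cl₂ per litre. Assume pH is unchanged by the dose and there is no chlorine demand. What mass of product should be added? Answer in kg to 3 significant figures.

3.30 kg

[OCl⁻]/[HOCl] = 10^(pH − pKa) = 10^(7.91 − 7.6) = 2.042; fraction as HOCl = 1/(1 + 2.042) = 0.3288.
Free chlorine required for 1.86 ppm HOCl: 1.86 / 0.3288 = 5.658 ppm.
FC to add: 5.658 − 0.6 = 5.058 mg/L as Cl₂.
Cl₂ equivalent: 5.058 mg/L × 379,000 L = 1917 g.
Product at 58.0% available Cl: 1917 / 0.58 = 3305 g.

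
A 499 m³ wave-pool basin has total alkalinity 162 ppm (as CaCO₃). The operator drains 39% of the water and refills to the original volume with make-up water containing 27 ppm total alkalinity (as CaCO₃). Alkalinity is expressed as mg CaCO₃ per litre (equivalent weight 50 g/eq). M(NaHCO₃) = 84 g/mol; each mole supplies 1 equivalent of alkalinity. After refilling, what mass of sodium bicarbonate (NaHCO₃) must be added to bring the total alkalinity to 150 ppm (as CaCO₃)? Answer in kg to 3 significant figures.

34.1 kg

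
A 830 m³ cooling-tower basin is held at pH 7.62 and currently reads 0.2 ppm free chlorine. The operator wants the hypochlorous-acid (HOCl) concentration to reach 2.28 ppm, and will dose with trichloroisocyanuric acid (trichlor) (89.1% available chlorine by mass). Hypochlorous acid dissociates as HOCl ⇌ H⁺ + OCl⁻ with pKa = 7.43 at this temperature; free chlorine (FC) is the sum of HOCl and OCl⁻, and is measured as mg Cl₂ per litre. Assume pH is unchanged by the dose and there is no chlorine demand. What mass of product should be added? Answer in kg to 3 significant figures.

5.23 kg

Volume: 830 m³ = 830,000 L.
[OCl⁻]/[HOCl] = 10^(pH − pKa) = 10^(7.62 − 7.43) = 1.549; fraction as HOCl = 1/(1 + 1.549) = 0.3923.
Free chlorine required for 2.28 ppm HOCl: 2.28 / 0.3923 = 5.811 ppm.
FC to add: 5.811 − 0.2 = 5.611 mg/L as Cl₂.
Cl₂ equivalent: 5.611 mg/L × 830,000 L = 4657 g.
Product at 89.1% available Cl: 4657 / 0.891 = 5227 g.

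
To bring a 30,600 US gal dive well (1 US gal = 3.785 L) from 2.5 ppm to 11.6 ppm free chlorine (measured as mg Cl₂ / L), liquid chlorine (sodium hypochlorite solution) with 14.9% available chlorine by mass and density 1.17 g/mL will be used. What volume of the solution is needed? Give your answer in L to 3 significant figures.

Volume: 30,600 US gal × 3.785 L/gal = 115,821 L.
Chlorine deficit: 11.6 − 2.5 = 9.1 ppm = 9.1 mg/L as Cl₂.
Cl₂ equivalent needed: 9.1 mg/L × 115,821 L = 1,054,000 mg = 1054 g.
Product at 14.9% available chlorine: 1054 / 0.149 = 7074 g.
Volume at density 1.17 g/mL: 7074 g ÷ 1.17 g/mL = 6046 mL.

6.05 L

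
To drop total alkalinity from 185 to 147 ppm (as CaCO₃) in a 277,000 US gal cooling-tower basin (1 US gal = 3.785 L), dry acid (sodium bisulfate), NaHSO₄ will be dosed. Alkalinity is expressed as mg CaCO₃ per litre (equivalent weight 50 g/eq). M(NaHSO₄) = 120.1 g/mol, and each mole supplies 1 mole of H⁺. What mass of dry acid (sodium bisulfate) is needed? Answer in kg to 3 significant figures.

95.7 kg

Volume: 277,000 US gal × 3.785 L/gal = 1,048,445 L.
Alkalinity to neutralize: (185 − 147) = 38 mg/L as CaCO₃ × 1,048,445 L = 39,840 g as CaCO₃.
Equivalents of H⁺ required: 39,840 ÷ 50 g/eq = 796.8 eq = 796.8 mol NaHSO₄.
Mass of NaHSO₄: 796.8 × 120.1 = 95,700 g.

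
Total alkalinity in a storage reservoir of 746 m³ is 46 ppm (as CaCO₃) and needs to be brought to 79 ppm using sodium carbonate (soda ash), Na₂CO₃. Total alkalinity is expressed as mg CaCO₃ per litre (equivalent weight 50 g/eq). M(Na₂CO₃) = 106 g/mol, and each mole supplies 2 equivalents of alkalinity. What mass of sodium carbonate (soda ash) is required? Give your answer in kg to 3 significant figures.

Volume: 746 m³ = 746,000 L.
Alkalinity to add: (79 − 46) = 33 mg/L as CaCO₃ × 746,000 L = 24,620 g as CaCO₃.
Equivalents: 24,620 g ÷ 50 g/eq = 492.4 eq.
Each mole of Na₂CO₃ supplies 2 eq, so 492.4 / 2 = 246.2 mol.
Mass: 246.2 mol × 106 g/mol = 26,100 g.

26.1 kg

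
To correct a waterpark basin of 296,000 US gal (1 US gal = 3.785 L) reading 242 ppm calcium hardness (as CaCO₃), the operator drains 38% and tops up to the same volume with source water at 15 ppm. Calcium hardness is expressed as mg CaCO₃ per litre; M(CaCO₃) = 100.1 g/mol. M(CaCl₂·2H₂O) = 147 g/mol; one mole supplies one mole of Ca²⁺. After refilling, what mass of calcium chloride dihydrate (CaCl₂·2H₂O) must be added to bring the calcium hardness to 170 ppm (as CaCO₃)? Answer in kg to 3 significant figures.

23.5 kg

Volume: 296,000 US gal × 3.785 L/gal = 1,120,360 L.
After draining 38% and refilling: 242 × 0.62 + 15 × 0.38 = 155.74 ppm.
Deficit to target: 170 − 155.74 = 14.26 mg/L.
As CaCO₃: 14.26 mg/L × 1,120,360 L = 15,980 g; ÷ 100.1 = 159.6 mol Ca²⁺.
Mass: 159.6 × 147 = 23,460 g.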